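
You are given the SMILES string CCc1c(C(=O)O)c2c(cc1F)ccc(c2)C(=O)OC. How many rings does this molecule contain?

2

In SMILES, each pair of matching ring-closure digits denotes one ring-closing bond; the number of such bonds equals the number of independent rings.
Ring-closure bonds here: 2.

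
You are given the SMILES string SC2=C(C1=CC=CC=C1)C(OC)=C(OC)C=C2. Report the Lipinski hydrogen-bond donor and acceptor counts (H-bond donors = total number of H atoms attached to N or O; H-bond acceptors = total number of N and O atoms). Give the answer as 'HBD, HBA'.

0, 2

Donors: find every N or O and count the H atoms it carries.
  atom 11 (O): bond orders sum to 2 → 0 H
  atom 14 (O): bond orders sum to 2 → 0 H
Lipinski HBD = 0.
Acceptors: N atoms = 0, O atoms = 2 → HBA = 2.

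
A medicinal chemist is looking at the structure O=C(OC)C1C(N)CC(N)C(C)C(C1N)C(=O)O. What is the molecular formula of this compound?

C11H21N3O4

Walk through each heavy atom and fill implicit hydrogens from standard valence (C 4, N 3, O 2, S 2, halogen 1):
  atom 1: O, bond orders sum to 2 (valence 2) → 0 H
  atom 2: C, bond orders sum to 4 (valence 4) → 0 H
  atom 3: O, bond orders sum to 2 (valence 2) → 0 H
  atom 4: C, bond orders sum to 1 (valence 4) → 3 H
  atom 5: C, bond orders sum to 3 (valence 4) → 1 H
  atom 6: C, bond orders sum to 3 (valence 4) → 1 H
  atom 7: N, bond orders sum to 1 (valence 3) → 2 H
  atom 8: C, bond orders sum to 2 (valence 4) → 2 H
  atom 9: C, bond orders sum to 3 (valence 4) → 1 H
  atom 10: N, bond orders sum to 1 (valence 3) → 2 H
  atom 11: C, bond orders sum to 3 (valence 4) → 1 H
  atom 12: C, bond orders sum to 1 (valence 4) → 3 H
  atom 13: C, bond orders sum to 3 (valence 4) → 1 H
  atom 14: C, bond orders sum to 3 (valence 4) → 1 H
  atom 15: N, bond orders sum to 1 (valence 3) → 2 H
  atom 16: C, bond orders sum to 4 (valence 4) → 0 H
  atom 17: O, bond orders sum to 2 (valence 2) → 0 H
  atom 18: O, bond orders sum to 1 (valence 2) → 1 H
Totals → C:11, H:21, N:3, O:4.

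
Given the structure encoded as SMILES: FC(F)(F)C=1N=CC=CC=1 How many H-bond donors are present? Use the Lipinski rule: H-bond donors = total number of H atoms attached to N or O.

0

Donors: find every N or O and count the H atoms it carries.
  atom 6 (N): bond orders sum to 3 → 0 H
Lipinski HBD = 0.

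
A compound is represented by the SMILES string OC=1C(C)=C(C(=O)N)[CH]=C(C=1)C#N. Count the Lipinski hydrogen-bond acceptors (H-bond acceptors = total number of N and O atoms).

N atoms: 2; O atoms: 2.
Lipinski HBA = 2 + 2 = 4.

4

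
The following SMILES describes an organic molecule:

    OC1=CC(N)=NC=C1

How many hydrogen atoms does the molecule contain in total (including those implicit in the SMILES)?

Walk through each heavy atom and fill implicit hydrogens from standard valence (C 4, N 3, O 2, S 2, halogen 1):
  atom 1: O, bond orders sum to 1 (valence 2) → 1 H
  atom 2: C, bond orders sum to 4 (valence 4) → 0 H
  atom 3: C, bond orders sum to 3 (valence 4) → 1 H
  atom 4: C, bond orders sum to 4 (valence 4) → 0 H
  atom 5: N, bond orders sum to 1 (valence 3) → 2 H
  atom 6: N, bond orders sum to 3 (valence 3) → 0 H
  atom 7: C, bond orders sum to 3 (valence 4) → 1 H
  atom 8: C, bond orders sum to 3 (valence 4) → 1 H
Total hydrogens: 6.

6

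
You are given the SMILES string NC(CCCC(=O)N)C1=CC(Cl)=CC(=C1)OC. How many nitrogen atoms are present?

Scan the SMILES for N atoms (remember two-letter symbols like Cl and Br are single atoms).
Nitrogen count: 2.

2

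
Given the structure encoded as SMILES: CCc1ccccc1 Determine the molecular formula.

C8H10

Walk through each heavy atom and fill implicit hydrogens from standard valence (C 4, N 3, O 2, S 2, halogen 1); for lowercase aromatic atoms, an aromatic c carries 1 H when it has two neighbours and 0 H with three, and aromatic n carries 0 H:
  atom 1: C, bond orders sum to 1 (valence 4) → 3 H
  atom 2: C, bond orders sum to 2 (valence 4) → 2 H
  atom 3: aromatic c, 3 neighbours → 0 H
  atom 4: aromatic c, 2 neighbours → 1 H
  atom 5: aromatic c, 2 neighbours → 1 H
  atom 6: aromatic c, 2 neighbours → 1 H
  atom 7: aromatic c, 2 neighbours → 1 H
  atom 8: aromatic c, 2 neighbours → 1 H
Totals → C:8, H:10.
In Hill order: C8H10.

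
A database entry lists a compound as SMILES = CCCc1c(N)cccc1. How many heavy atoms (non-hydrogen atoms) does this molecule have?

10

Every atom symbol written in the SMILES (organic subset) is one heavy atom; implicit H are not written.
Heavy atoms by element → C:9, N:1.
Total: 10.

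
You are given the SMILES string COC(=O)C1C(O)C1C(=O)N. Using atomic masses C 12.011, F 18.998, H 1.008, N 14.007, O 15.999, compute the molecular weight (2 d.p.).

159.14 g/mol

First, the molecular formula is C6H9NO4 (counting implicit H from valence).
  C: 6 × 12.011 = 72.066
  H: 9 × 1.008 = 9.072
  N: 1 × 14.007 = 14.007
  O: 4 × 15.999 = 63.996
Sum: 6×12.011 + 9×1.008 + 1×14.007 + 4×15.999 = 159.141 → 159.14 g/mol.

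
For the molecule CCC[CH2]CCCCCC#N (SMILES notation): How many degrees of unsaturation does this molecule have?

Molecular formula: C10H19N.
DoU = (2C + 2 + N − H − X) / 2, where X is the halogen count and O/S are ignored.
    = (2·10 + 2 + 1 − 19 − 0) / 2 = 4 / 2 = 2.

2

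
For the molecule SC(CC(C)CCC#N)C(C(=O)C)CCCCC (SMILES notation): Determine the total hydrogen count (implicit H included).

27

Walk through each heavy atom and fill implicit hydrogens from standard valence (C 4, N 3, O 2, S 2, halogen 1):
  atom 1: S, bond orders sum to 1 (valence 2) → 1 H
  atom 2: C, bond orders sum to 3 (valence 4) → 1 H
  atom 3: C, bond orders sum to 2 (valence 4) → 2 H
  atom 4: C, bond orders sum to 3 (valence 4) → 1 H
  atom 5: C, bond orders sum to 1 (valence 4) → 3 H
  atom 6: C, bond orders sum to 2 (valence 4) → 2 H
  atom 7: C, bond orders sum to 2 (valence 4) → 2 H
  atom 8: C, bond orders sum to 4 (valence 4) → 0 H
  atom 9: N, bond orders sum to 3 (valence 3) → 0 H
  atom 10: C, bond orders sum to 3 (valence 4) → 1 H
  atom 11: C, bond orders sum to 4 (valence 4) → 0 H
  atom 12: O, bond orders sum to 2 (valence 2) → 0 H
  atom 13: C, bond orders sum to 1 (valence 4) → 3 H
  atom 14: C, bond orders sum to 2 (valence 4) → 2 H
  atom 15: C, bond orders sum to 2 (valence 4) → 2 H
  atom 16: C, bond orders sum to 2 (valence 4) → 2 H
  atom 17: C, bond orders sum to 2 (valence 4) → 2 H
  atom 18: C, bond orders sum to 1 (valence 4) → 3 H
Total hydrogens: 27.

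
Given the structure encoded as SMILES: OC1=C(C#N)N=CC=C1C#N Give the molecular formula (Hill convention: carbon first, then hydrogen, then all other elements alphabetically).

C7H3N3O

Walk through each heavy atom and fill implicit hydrogens from standard valence (C 4, N 3, O 2, S 2, halogen 1):
  atom 1: O, bond orders sum to 1 (valence 2) → 1 H
  atom 2: C, bond orders sum to 4 (valence 4) → 0 H
  atom 3: C, bond orders sum to 4 (valence 4) → 0 H
  atom 4: C, bond orders sum to 4 (valence 4) → 0 H
  atom 5: N, bond orders sum to 3 (valence 3) → 0 H
  atom 6: N, bond orders sum to 3 (valence 3) → 0 H
  atom 7: C, bond orders sum to 3 (valence 4) → 1 H
  atom 8: C, bond orders sum to 3 (valence 4) → 1 H
  atom 9: C, bond orders sum to 4 (valence 4) → 0 H
  atom 10: C, bond orders sum to 4 (valence 4) → 0 H
  atom 11: N, bond orders sum to 3 (valence 3) → 0 H
Totals → C:7, H:3, N:3, O:1.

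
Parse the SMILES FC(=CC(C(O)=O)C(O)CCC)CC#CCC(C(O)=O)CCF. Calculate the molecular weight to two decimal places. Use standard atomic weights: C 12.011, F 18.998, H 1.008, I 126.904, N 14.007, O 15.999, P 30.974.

First, the molecular formula is C16H22F2O5 (counting implicit H from valence).
  C: 16 × 12.011 = 192.176
  F: 2 × 18.998 = 37.996
  H: 22 × 1.008 = 22.176
  O: 5 × 15.999 = 79.995
Sum: 16×12.011 + 2×18.998 + 22×1.008 + 5×15.999 = 332.343 → 332.34 g/mol.

332.34 g/mol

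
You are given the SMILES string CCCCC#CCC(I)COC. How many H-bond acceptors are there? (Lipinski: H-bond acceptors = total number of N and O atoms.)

1

N atoms: 0; O atoms: 1.
Lipinski HBA = 0 + 1 = 1.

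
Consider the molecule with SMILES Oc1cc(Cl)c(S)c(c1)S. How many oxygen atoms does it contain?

1

Scan the SMILES for O atoms (remember two-letter symbols like Cl and Br are single atoms).
Oxygen count: 1.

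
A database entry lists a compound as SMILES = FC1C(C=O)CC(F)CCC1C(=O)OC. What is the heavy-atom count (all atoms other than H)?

Every atom symbol written in the SMILES (organic subset) is one heavy atom; implicit H are not written.
Heavy atoms by element → C:10, F:2, O:3.
Total: 15.

15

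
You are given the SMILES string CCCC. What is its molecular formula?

C4H10

Walk through each heavy atom and fill implicit hydrogens from standard valence (C 4, N 3, O 2, S 2, halogen 1):
  atom 1: C, bond orders sum to 1 (valence 4) → 3 H
  atom 2: C, bond orders sum to 2 (valence 4) → 2 H
  atom 3: C, bond orders sum to 2 (valence 4) → 2 H
  atom 4: C, bond orders sum to 1 (valence 4) → 3 H
Totals → C:4, H:10.
In Hill order: C4H10.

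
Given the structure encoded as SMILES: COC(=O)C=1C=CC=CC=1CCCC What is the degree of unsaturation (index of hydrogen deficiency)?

Molecular formula: C12H16O2.
DoU = (2C + 2 + N − H − X) / 2, where X is the halogen count and O/S are ignored.
    = (2·12 + 2 + 0 − 16 − 0) / 2 = 10 / 2 = 5.

5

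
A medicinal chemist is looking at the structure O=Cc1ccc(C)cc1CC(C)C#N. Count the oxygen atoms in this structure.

1

Scan the SMILES for O atoms (remember two-letter symbols like Cl and Br are single atoms).
Oxygen count: 1.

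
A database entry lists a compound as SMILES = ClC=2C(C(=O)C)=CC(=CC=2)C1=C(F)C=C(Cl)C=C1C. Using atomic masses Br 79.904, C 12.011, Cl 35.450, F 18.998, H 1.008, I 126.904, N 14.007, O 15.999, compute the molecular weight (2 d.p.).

First, the molecular formula is C15H11Cl2FO (counting implicit H from valence).
  C: 15 × 12.011 = 180.165
  Cl: 2 × 35.450 = 70.900
  F: 1 × 18.998 = 18.998
  H: 11 × 1.008 = 11.088
  O: 1 × 15.999 = 15.999
Sum: 15×12.011 + 2×35.450 + 1×18.998 + 11×1.008 + 1×15.999 = 297.150 → 297.15 g/mol.

297.15 g/mol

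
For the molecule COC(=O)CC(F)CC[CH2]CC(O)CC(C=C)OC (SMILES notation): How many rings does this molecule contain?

In SMILES, each pair of matching ring-closure digits denotes one ring-closing bond; the number of such bonds equals the number of independent rings.
Ring-closure bonds here: 0.

0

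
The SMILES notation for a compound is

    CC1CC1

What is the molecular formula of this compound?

Walk through each heavy atom and fill implicit hydrogens from standard valence (C 4, N 3, O 2, S 2, halogen 1):
  atom 1: C, bond orders sum to 1 (valence 4) → 3 H
  atom 2: C, bond orders sum to 3 (valence 4) → 1 H
  atom 3: C, bond orders sum to 2 (valence 4) → 2 H
  atom 4: C, bond orders sum to 2 (valence 4) → 2 H
Totals → C:4, H:8.
In Hill order: C4H8.

C4H8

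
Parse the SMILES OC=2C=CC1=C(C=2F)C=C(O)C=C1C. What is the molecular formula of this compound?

C11H9FO2

Walk through each heavy atom and fill implicit hydrogens from standard valence (C 4, N 3, O 2, S 2, halogen 1):
  atom 1: O, bond orders sum to 1 (valence 2) → 1 H
  atom 2: C, bond orders sum to 4 (valence 4) → 0 H
  atom 3: C, bond orders sum to 3 (valence 4) → 1 H
  atom 4: C, bond orders sum to 3 (valence 4) → 1 H
  atom 5: C, bond orders sum to 4 (valence 4) → 0 H
  atom 6: C, bond orders sum to 4 (valence 4) → 0 H
  atom 7: C, bond orders sum to 4 (valence 4) → 0 H
  atom 8: F (halogen, monovalent) → 0 H
  atom 9: C, bond orders sum to 3 (valence 4) → 1 H
  atom 10: C, bond orders sum to 4 (valence 4) → 0 H
  atom 11: O, bond orders sum to 1 (valence 2) → 1 H
  atom 12: C, bond orders sum to 3 (valence 4) → 1 H
  atom 13: C, bond orders sum to 4 (valence 4) → 0 H
  atom 14: C, bond orders sum to 1 (valence 4) → 3 H
Totals → C:11, H:9, F:1, O:2.
In Hill order: C11H9FO2.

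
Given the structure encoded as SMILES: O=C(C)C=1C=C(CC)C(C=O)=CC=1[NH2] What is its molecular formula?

C11H13NO2

Walk through each heavy atom and fill implicit hydrogens from standard valence (C 4, N 3, O 2, S 2, halogen 1):
  atom 1: O, bond orders sum to 2 (valence 2) → 0 H
  atom 2: C, bond orders sum to 4 (valence 4) → 0 H
  atom 3: C, bond orders sum to 1 (valence 4) → 3 H
  atom 4: C, bond orders sum to 4 (valence 4) → 0 H
  atom 5: C, bond orders sum to 3 (valence 4) → 1 H
  atom 6: C, bond orders sum to 4 (valence 4) → 0 H
  atom 7: C, bond orders sum to 2 (valence 4) → 2 H
  atom 8: C, bond orders sum to 1 (valence 4) → 3 H
  atom 9: C, bond orders sum to 4 (valence 4) → 0 H
  atom 10: C, bond orders sum to 3 (valence 4) → 1 H
  atom 11: O, bond orders sum to 2 (valence 2) → 0 H
  atom 12: C, bond orders sum to 3 (valence 4) → 1 H
  atom 13: C, bond orders sum to 4 (valence 4) → 0 H
  atom 14: N with explicit H count 2
Totals → C:11, H:13, N:1, O:2.
In Hill order: C11H13NO2.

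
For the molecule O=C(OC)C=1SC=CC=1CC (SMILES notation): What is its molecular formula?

Walk through each heavy atom and fill implicit hydrogens from standard valence (C 4, N 3, O 2, S 2, halogen 1):
  atom 1: O, bond orders sum to 2 (valence 2) → 0 H
  atom 2: C, bond orders sum to 4 (valence 4) → 0 H
  atom 3: O, bond orders sum to 2 (valence 2) → 0 H
  atom 4: C, bond orders sum to 1 (valence 4) → 3 H
  atom 5: C, bond orders sum to 4 (valence 4) → 0 H
  atom 6: S, bond orders sum to 2 (valence 2) → 0 H
  atom 7: C, bond orders sum to 3 (valence 4) → 1 H
  atom 8: C, bond orders sum to 3 (valence 4) → 1 H
  atom 9: C, bond orders sum to 4 (valence 4) → 0 H
  atom 10: C, bond orders sum to 2 (valence 4) → 2 H
  atom 11: C, bond orders sum to 1 (valence 4) → 3 H
Totals → C:8, H:10, O:2, S:1.

C8H10O2S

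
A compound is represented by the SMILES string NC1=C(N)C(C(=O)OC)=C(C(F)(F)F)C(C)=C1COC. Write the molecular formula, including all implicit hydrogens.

Walk through each heavy atom and fill implicit hydrogens from standard valence (C 4, N 3, O 2, S 2, halogen 1):
  atom 1: N, bond orders sum to 1 (valence 3) → 2 H
  atom 2: C, bond orders sum to 4 (valence 4) → 0 H
  atom 3: C, bond orders sum to 4 (valence 4) → 0 H
  atom 4: N, bond orders sum to 1 (valence 3) → 2 H
  atom 5: C, bond orders sum to 4 (valence 4) → 0 H
  atom 6: C, bond orders sum to 4 (valence 4) → 0 H
  atom 7: O, bond orders sum to 2 (valence 2) → 0 H
  atom 8: O, bond orders sum to 2 (valence 2) → 0 H
  atom 9: C, bond orders sum to 1 (valence 4) → 3 H
  atom 10: C, bond orders sum to 4 (valence 4) → 0 H
  atom 11: C, bond orders sum to 4 (valence 4) → 0 H
  atom 12: F (halogen, monovalent) → 0 H
  atom 13: F (halogen, monovalent) → 0 H
  atom 14: F (halogen, monovalent) → 0 H
  atom 15: C, bond orders sum to 4 (valence 4) → 0 H
  atom 16: C, bond orders sum to 1 (valence 4) → 3 H
  atom 17: C, bond orders sum to 4 (valence 4) → 0 H
  atom 18: C, bond orders sum to 2 (valence 4) → 2 H
  atom 19: O, bond orders sum to 2 (valence 2) → 0 H
  atom 20: C, bond orders sum to 1 (valence 4) → 3 H
Totals → C:12, H:15, F:3, N:2, O:3.

C12H15F3N2O3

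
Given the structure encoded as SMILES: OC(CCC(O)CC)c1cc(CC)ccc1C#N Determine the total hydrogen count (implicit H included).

21

Walk through each heavy atom and fill implicit hydrogens from standard valence (C 4, N 3, O 2, S 2, halogen 1); for lowercase aromatic atoms, an aromatic c carries 1 H when it has two neighbours and 0 H with three, and aromatic n carries 0 H:
  atom 1: O, bond orders sum to 1 (valence 2) → 1 H
  atom 2: C, bond orders sum to 3 (valence 4) → 1 H
  atom 3: C, bond orders sum to 2 (valence 4) → 2 H
  atom 4: C, bond orders sum to 2 (valence 4) → 2 H
  atom 5: C, bond orders sum to 3 (valence 4) → 1 H
  atom 6: O, bond orders sum to 1 (valence 2) → 1 H
  atom 7: C, bond orders sum to 2 (valence 4) → 2 H
  atom 8: C, bond orders sum to 1 (valence 4) → 3 H
  atom 9: aromatic c, 3 neighbours → 0 H
  atom 10: aromatic c, 2 neighbours → 1 H
  atom 11: aromatic c, 3 neighbours → 0 H
  atom 12: C, bond orders sum to 2 (valence 4) → 2 H
  atom 13: C, bond orders sum to 1 (valence 4) → 3 H
  atom 14: aromatic c, 2 neighbours → 1 H
  atom 15: aromatic c, 2 neighbours → 1 H
  atom 16: aromatic c, 3 neighbours → 0 H
  atom 17: C, bond orders sum to 4 (valence 4) → 0 H
  atom 18: N, bond orders sum to 3 (valence 3) → 0 H
Total hydrogens: 21.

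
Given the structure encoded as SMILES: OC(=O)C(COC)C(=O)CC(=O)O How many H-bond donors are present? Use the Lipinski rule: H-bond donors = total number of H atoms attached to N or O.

Donors: find every N or O and count the H atoms it carries.
  atom 1 (O): bond orders sum to 1 → 1 H
  atom 3 (O): bond orders sum to 2 → 0 H
  atom 6 (O): bond orders sum to 2 → 0 H
  atom 9 (O): bond orders sum to 2 → 0 H
  atom 12 (O): bond orders sum to 2 → 0 H
  atom 13 (O): bond orders sum to 1 → 1 H
Lipinski HBD = 2.

2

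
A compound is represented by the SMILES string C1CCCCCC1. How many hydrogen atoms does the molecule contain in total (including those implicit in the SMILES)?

14

Walk through each heavy atom and fill implicit hydrogens from standard valence (C 4, N 3, O 2, S 2, halogen 1):
  atom 1: C, bond orders sum to 2 (valence 4) → 2 H
  atom 2: C, bond orders sum to 2 (valence 4) → 2 H
  atom 3: C, bond orders sum to 2 (valence 4) → 2 H
  atom 4: C, bond orders sum to 2 (valence 4) → 2 H
  atom 5: C, bond orders sum to 2 (valence 4) → 2 H
  atom 6: C, bond orders sum to 2 (valence 4) → 2 H
  atom 7: C, bond orders sum to 2 (valence 4) → 2 H
Total hydrogens: 14.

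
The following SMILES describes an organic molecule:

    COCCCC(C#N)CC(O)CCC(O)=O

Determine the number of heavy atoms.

Every atom symbol written in the SMILES (organic subset) is one heavy atom; implicit H are not written.
Heavy atoms by element → C:11, N:1, O:4.
Total: 16.

16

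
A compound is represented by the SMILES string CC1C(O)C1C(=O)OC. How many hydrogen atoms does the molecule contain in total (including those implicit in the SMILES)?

Walk through each heavy atom and fill implicit hydrogens from standard valence (C 4, N 3, O 2, S 2, halogen 1):
  atom 1: C, bond orders sum to 1 (valence 4) → 3 H
  atom 2: C, bond orders sum to 3 (valence 4) → 1 H
  atom 3: C, bond orders sum to 3 (valence 4) → 1 H
  atom 4: O, bond orders sum to 1 (valence 2) → 1 H
  atom 5: C, bond orders sum to 3 (valence 4) → 1 H
  atom 6: C, bond orders sum to 4 (valence 4) → 0 H
  atom 7: O, bond orders sum to 2 (valence 2) → 0 H
  atom 8: O, bond orders sum to 2 (valence 2) → 0 H
  atom 9: C, bond orders sum to 1 (valence 4) → 3 H
Total hydrogens: 10.

10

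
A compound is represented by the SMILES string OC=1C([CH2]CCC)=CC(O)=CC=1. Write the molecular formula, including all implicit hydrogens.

C10H14O2

Walk through each heavy atom and fill implicit hydrogens from standard valence (C 4, N 3, O 2, S 2, halogen 1):
  atom 1: O, bond orders sum to 1 (valence 2) → 1 H
  atom 2: C, bond orders sum to 4 (valence 4) → 0 H
  atom 3: C, bond orders sum to 4 (valence 4) → 0 H
  atom 4: C with explicit H count 2
  atom 5: C, bond orders sum to 2 (valence 4) → 2 H
  atom 6: C, bond orders sum to 2 (valence 4) → 2 H
  atom 7: C, bond orders sum to 1 (valence 4) → 3 H
  atom 8: C, bond orders sum to 3 (valence 4) → 1 H
  atom 9: C, bond orders sum to 4 (valence 4) → 0 H
  atom 10: O, bond orders sum to 1 (valence 2) → 1 H
  atom 11: C, bond orders sum to 3 (valence 4) → 1 H
  atom 12: C, bond orders sum to 3 (valence 4) → 1 H
Totals → C:10, H:14, O:2.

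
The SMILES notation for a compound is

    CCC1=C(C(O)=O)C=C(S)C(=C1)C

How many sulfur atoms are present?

Scan the SMILES for S atoms (remember two-letter symbols like Cl and Br are single atoms).
Sulfur count: 1.

1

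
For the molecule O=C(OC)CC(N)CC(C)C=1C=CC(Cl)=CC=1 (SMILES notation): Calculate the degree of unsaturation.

5

Degree of unsaturation = (number of rings) + (number of π bonds).
Ring closures in the SMILES: 1.
π bonds: 4 double bonds (each 1 DoU) → 4 DoU from unsaturation.
Total DoU = 1 + 4 = 5.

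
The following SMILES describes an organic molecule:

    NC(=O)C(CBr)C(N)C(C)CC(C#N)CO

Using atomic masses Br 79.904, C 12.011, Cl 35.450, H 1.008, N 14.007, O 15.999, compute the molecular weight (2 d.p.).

First, the molecular formula is C10H18BrN3O2 (counting implicit H from valence).
  Br: 1 × 79.904 = 79.904
  C: 10 × 12.011 = 120.110
  H: 18 × 1.008 = 18.144
  N: 3 × 14.007 = 42.021
  O: 2 × 15.999 = 31.998
Sum: 1×79.904 + 10×12.011 + 18×1.008 + 3×14.007 + 2×15.999 = 292.177 → 292.18 g/mol.

292.18 g/mol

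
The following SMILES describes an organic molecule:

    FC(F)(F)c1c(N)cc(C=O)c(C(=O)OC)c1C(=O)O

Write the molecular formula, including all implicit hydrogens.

Walk through each heavy atom and fill implicit hydrogens from standard valence (C 4, N 3, O 2, S 2, halogen 1); for lowercase aromatic atoms, an aromatic c carries 1 H when it has two neighbours and 0 H with three, and aromatic n carries 0 H:
  atom 1: F (halogen, monovalent) → 0 H
  atom 2: C, bond orders sum to 4 (valence 4) → 0 H
  atom 3: F (halogen, monovalent) → 0 H
  atom 4: F (halogen, monovalent) → 0 H
  atom 5: aromatic c, 3 neighbours → 0 H
  atom 6: aromatic c, 3 neighbours → 0 H
  atom 7: N, bond orders sum to 1 (valence 3) → 2 H
  atom 8: aromatic c, 2 neighbours → 1 H
  atom 9: aromatic c, 3 neighbours → 0 H
  atom 10: C, bond orders sum to 3 (valence 4) → 1 H
  atom 11: O, bond orders sum to 2 (valence 2) → 0 H
  atom 12: aromatic c, 3 neighbours → 0 H
  atom 13: C, bond orders sum to 4 (valence 4) → 0 H
  atom 14: O, bond orders sum to 2 (valence 2) → 0 H
  atom 15: O, bond orders sum to 2 (valence 2) → 0 H
  atom 16: C, bond orders sum to 1 (valence 4) → 3 H
  atom 17: aromatic c, 3 neighbours → 0 H
  atom 18: C, bond orders sum to 4 (valence 4) → 0 H
  atom 19: O, bond orders sum to 2 (valence 2) → 0 H
  atom 20: O, bond orders sum to 1 (valence 2) → 1 H
Totals → C:11, H:8, F:3, N:1, O:5.

C11H8F3NO5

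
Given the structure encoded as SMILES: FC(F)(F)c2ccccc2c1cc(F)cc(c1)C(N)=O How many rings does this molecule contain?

In SMILES, each pair of matching ring-closure digits denotes one ring-closing bond; the number of such bonds equals the number of independent rings.
Ring-closure bonds here: 2.

2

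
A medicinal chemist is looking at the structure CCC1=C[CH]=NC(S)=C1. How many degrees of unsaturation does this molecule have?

Molecular formula: C7H9NS.
DoU = (2C + 2 + N − H − X) / 2, where X is the halogen count and O/S are ignored.
    = (2·7 + 2 + 1 − 9 − 0) / 2 = 8 / 2 = 4.

4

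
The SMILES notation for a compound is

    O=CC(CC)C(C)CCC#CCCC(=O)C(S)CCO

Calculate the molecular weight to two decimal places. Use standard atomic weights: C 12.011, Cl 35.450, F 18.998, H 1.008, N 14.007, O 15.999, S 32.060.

First, the molecular formula is C16H26O3S (counting implicit H from valence).
  C: 16 × 12.011 = 192.176
  H: 26 × 1.008 = 26.208
  O: 3 × 15.999 = 47.997
  S: 1 × 32.060 = 32.060
Sum: 16×12.011 + 26×1.008 + 3×15.999 + 1×32.060 = 298.441 → 298.44 g/mol.

298.44 g/mol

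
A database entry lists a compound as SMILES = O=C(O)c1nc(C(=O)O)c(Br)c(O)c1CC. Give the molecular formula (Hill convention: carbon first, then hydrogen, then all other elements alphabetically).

C9H8BrNO5

Walk through each heavy atom and fill implicit hydrogens from standard valence (C 4, N 3, O 2, S 2, halogen 1); for lowercase aromatic atoms, an aromatic c carries 1 H when it has two neighbours and 0 H with three, and aromatic n carries 0 H:
  atom 1: O, bond orders sum to 2 (valence 2) → 0 H
  atom 2: C, bond orders sum to 4 (valence 4) → 0 H
  atom 3: O, bond orders sum to 1 (valence 2) → 1 H
  atom 4: aromatic c, 3 neighbours → 0 H
  atom 5: aromatic n, 2 neighbours → 0 H
  atom 6: aromatic c, 3 neighbours → 0 H
  atom 7: C, bond orders sum to 4 (valence 4) → 0 H
  atom 8: O, bond orders sum to 2 (valence 2) → 0 H
  atom 9: O, bond orders sum to 1 (valence 2) → 1 H
  atom 10: aromatic c, 3 neighbours → 0 H
  atom 11: Br (halogen, monovalent) → 0 H
  atom 12: aromatic c, 3 neighbours → 0 H
  atom 13: O, bond orders sum to 1 (valence 2) → 1 H
  atom 14: aromatic c, 3 neighbours → 0 H
  atom 15: C, bond orders sum to 2 (valence 4) → 2 H
  atom 16: C, bond orders sum to 1 (valence 4) → 3 H
Totals → C:9, H:8, Br:1, N:1, O:5.
In Hill order: C9H8BrNO5.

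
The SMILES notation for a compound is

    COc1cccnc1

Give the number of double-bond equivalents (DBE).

4

Molecular formula: C6H7NO.
DoU = (2C + 2 + N − H − X) / 2, where X is the halogen count and O/S are ignored.
    = (2·6 + 2 + 1 − 7 − 0) / 2 = 8 / 2 = 4.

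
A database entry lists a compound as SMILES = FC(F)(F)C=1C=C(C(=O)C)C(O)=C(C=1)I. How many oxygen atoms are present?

2

Scan the SMILES for O atoms (remember two-letter symbols like Cl and Br are single atoms).
Oxygen count: 2.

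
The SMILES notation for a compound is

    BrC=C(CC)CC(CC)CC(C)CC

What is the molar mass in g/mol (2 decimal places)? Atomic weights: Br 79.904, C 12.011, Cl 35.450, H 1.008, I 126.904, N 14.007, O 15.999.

261.25 g/mol

First, the molecular formula is C13H25Br (counting implicit H from valence).
  Br: 1 × 79.904 = 79.904
  C: 13 × 12.011 = 156.143
  H: 25 × 1.008 = 25.200
Sum: 1×79.904 + 13×12.011 + 25×1.008 = 261.247 → 261.25 g/mol.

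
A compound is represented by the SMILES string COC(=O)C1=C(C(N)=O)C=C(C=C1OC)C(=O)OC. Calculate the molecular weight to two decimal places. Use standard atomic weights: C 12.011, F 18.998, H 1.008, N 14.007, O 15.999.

267.24 g/mol

First, the molecular formula is C12H13NO6 (counting implicit H from valence).
  C: 12 × 12.011 = 144.132
  H: 13 × 1.008 = 13.104
  N: 1 × 14.007 = 14.007
  O: 6 × 15.999 = 95.994
Sum: 12×12.011 + 13×1.008 + 1×14.007 + 6×15.999 = 267.237 → 267.24 g/mol.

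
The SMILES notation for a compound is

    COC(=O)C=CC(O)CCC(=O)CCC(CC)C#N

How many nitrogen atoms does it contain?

1

Scan the SMILES for N atoms (remember two-letter symbols like Cl and Br are single atoms).
Nitrogen count: 1.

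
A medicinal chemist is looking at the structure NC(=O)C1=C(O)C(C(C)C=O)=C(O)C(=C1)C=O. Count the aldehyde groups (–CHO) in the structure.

The aldehyde motif appears at heavy-atom positions 10, 16 in the SMILES.
Other groups present: 1 amide, 2 hydroxyl.
Aldehyde count: 2.

2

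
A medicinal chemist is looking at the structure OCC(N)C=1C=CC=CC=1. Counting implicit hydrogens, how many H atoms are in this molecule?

11

Walk through each heavy atom and fill implicit hydrogens from standard valence (C 4, N 3, O 2, S 2, halogen 1):
  atom 1: O, bond orders sum to 1 (valence 2) → 1 H
  atom 2: C, bond orders sum to 2 (valence 4) → 2 H
  atom 3: C, bond orders sum to 3 (valence 4) → 1 H
  atom 4: N, bond orders sum to 1 (valence 3) → 2 H
  atom 5: C, bond orders sum to 4 (valence 4) → 0 H
  atom 6: C, bond orders sum to 3 (valence 4) → 1 H
  atom 7: C, bond orders sum to 3 (valence 4) → 1 H
  atom 8: C, bond orders sum to 3 (valence 4) → 1 H
  atom 9: C, bond orders sum to 3 (valence 4) → 1 H
  atom 10: C, bond orders sum to 3 (valence 4) → 1 H
Total hydrogens: 11.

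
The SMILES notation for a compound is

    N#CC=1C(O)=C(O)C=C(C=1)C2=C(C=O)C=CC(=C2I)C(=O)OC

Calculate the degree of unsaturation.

12

Molecular formula: C16H10INO5.
DoU = (2C + 2 + N − H − X) / 2, where X is the halogen count and O/S are ignored.
    = (2·16 + 2 + 1 − 10 − 1) / 2 = 24 / 2 = 12.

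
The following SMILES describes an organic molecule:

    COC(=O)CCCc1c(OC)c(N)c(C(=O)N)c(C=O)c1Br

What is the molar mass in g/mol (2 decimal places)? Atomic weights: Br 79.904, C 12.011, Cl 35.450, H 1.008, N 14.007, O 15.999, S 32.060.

373.20 g/mol

First, the molecular formula is C14H17BrN2O5 (counting implicit H from valence).
  Br: 1 × 79.904 = 79.904
  C: 14 × 12.011 = 168.154
  H: 17 × 1.008 = 17.136
  N: 2 × 14.007 = 28.014
  O: 5 × 15.999 = 79.995
Sum: 1×79.904 + 14×12.011 + 17×1.008 + 2×14.007 + 5×15.999 = 373.203 → 373.20 g/mol.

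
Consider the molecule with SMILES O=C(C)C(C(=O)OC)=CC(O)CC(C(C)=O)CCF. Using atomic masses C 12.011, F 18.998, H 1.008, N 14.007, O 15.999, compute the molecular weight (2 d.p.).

First, the molecular formula is C13H19FO5 (counting implicit H from valence).
  C: 13 × 12.011 = 156.143
  F: 1 × 18.998 = 18.998
  H: 19 × 1.008 = 19.152
  O: 5 × 15.999 = 79.995
Sum: 13×12.011 + 1×18.998 + 19×1.008 + 5×15.999 = 274.288 → 274.29 g/mol.

274.29 g/mol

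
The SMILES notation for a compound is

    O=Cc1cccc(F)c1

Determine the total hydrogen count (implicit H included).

5

Walk through each heavy atom and fill implicit hydrogens from standard valence (C 4, N 3, O 2, S 2, halogen 1); for lowercase aromatic atoms, an aromatic c carries 1 H when it has two neighbours and 0 H with three, and aromatic n carries 0 H:
  atom 1: O, bond orders sum to 2 (valence 2) → 0 H
  atom 2: C, bond orders sum to 3 (valence 4) → 1 H
  atom 3: aromatic c, 3 neighbours → 0 H
  atom 4: aromatic c, 2 neighbours → 1 H
  atom 5: aromatic c, 2 neighbours → 1 H
  atom 6: aromatic c, 2 neighbours → 1 H
  atom 7: aromatic c, 3 neighbours → 0 H
  atom 8: F (halogen, monovalent) → 0 H
  atom 9: aromatic c, 2 neighbours → 1 H
Total hydrogens: 5.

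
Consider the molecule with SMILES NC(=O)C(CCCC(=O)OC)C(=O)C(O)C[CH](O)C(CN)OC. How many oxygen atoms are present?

Scan the SMILES for O atoms (remember two-letter symbols like Cl and Br are single atoms).
Oxygen count: 7.

7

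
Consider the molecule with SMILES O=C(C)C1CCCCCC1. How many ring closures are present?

1

In SMILES, each pair of matching ring-closure digits denotes one ring-closing bond; the number of such bonds equals the number of independent rings.
Ring-closure bonds here: 1.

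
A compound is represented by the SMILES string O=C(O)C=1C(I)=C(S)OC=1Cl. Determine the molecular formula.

Walk through each heavy atom and fill implicit hydrogens from standard valence (C 4, N 3, O 2, S 2, halogen 1):
  atom 1: O, bond orders sum to 2 (valence 2) → 0 H
  atom 2: C, bond orders sum to 4 (valence 4) → 0 H
  atom 3: O, bond orders sum to 1 (valence 2) → 1 H
  atom 4: C, bond orders sum to 4 (valence 4) → 0 H
  atom 5: C, bond orders sum to 4 (valence 4) → 0 H
  atom 6: I (halogen, monovalent) → 0 H
  atom 7: C, bond orders sum to 4 (valence 4) → 0 H
  atom 8: S, bond orders sum to 1 (valence 2) → 1 H
  atom 9: O, bond orders sum to 2 (valence 2) → 0 H
  atom 10: C, bond orders sum to 4 (valence 4) → 0 H
  atom 11: Cl (halogen, monovalent) → 0 H
Totals → C:5, H:2, Cl:1, I:1, O:3, S:1.
In Hill order: C5H2ClIO3S.

C5H2ClIO3S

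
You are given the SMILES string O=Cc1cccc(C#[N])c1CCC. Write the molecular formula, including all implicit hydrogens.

Walk through each heavy atom and fill implicit hydrogens from standard valence (C 4, N 3, O 2, S 2, halogen 1); for lowercase aromatic atoms, an aromatic c carries 1 H when it has two neighbours and 0 H with three, and aromatic n carries 0 H:
  atom 1: O, bond orders sum to 2 (valence 2) → 0 H
  atom 2: C, bond orders sum to 3 (valence 4) → 1 H
  atom 3: aromatic c, 3 neighbours → 0 H
  atom 4: aromatic c, 2 neighbours → 1 H
  atom 5: aromatic c, 2 neighbours → 1 H
  atom 6: aromatic c, 2 neighbours → 1 H
  atom 7: aromatic c, 3 neighbours → 0 H
  atom 8: C, bond orders sum to 4 (valence 4) → 0 H
  atom 9: N with explicit H count 0
  atom 10: aromatic c, 3 neighbours → 0 H
  atom 11: C, bond orders sum to 2 (valence 4) → 2 H
  atom 12: C, bond orders sum to 2 (valence 4) → 2 H
  atom 13: C, bond orders sum to 1 (valence 4) → 3 H
Totals → C:11, H:11, N:1, O:1.
In Hill order: C11H11NO.

C11H11NO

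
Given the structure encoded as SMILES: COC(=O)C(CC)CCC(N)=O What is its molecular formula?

Walk through each heavy atom and fill implicit hydrogens from standard valence (C 4, N 3, O 2, S 2, halogen 1):
  atom 1: C, bond orders sum to 1 (valence 4) → 3 H
  atom 2: O, bond orders sum to 2 (valence 2) → 0 H
  atom 3: C, bond orders sum to 4 (valence 4) → 0 H
  atom 4: O, bond orders sum to 2 (valence 2) → 0 H
  atom 5: C, bond orders sum to 3 (valence 4) → 1 H
  atom 6: C, bond orders sum to 2 (valence 4) → 2 H
  atom 7: C, bond orders sum to 1 (valence 4) → 3 H
  atom 8: C, bond orders sum to 2 (valence 4) → 2 H
  atom 9: C, bond orders sum to 2 (valence 4) → 2 H
  atom 10: C, bond orders sum to 4 (valence 4) → 0 H
  atom 11: N, bond orders sum to 1 (valence 3) → 2 H
  atom 12: O, bond orders sum to 2 (valence 2) → 0 H
Totals → C:8, H:15, N:1, O:3.

C8H15NO3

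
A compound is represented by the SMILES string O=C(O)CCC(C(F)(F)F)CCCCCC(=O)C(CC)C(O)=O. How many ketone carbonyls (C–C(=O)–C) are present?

1

The ketone motif appears at heavy-atom position 16 in the SMILES.
Other groups present: 2 carboxylic acid.
Ketone count: 1.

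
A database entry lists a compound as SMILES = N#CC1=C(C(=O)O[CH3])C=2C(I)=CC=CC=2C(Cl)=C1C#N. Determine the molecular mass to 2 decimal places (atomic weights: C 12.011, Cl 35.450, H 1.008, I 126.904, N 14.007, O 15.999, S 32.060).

396.57 g/mol

First, the molecular formula is C14H6ClIN2O2 (counting implicit H from valence).
  C: 14 × 12.011 = 168.154
  Cl: 1 × 35.450 = 35.450
  H: 6 × 1.008 = 6.048
  I: 1 × 126.904 = 126.904
  N: 2 × 14.007 = 28.014
  O: 2 × 15.999 = 31.998
Sum: 14×12.011 + 1×35.450 + 6×1.008 + 1×126.904 + 2×14.007 + 2×15.999 = 396.568 → 396.57 g/mol.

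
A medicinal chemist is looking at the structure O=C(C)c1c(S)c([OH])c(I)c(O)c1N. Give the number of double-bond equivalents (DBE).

5

Molecular formula: C8H8INO3S.
DoU = (2C + 2 + N − H − X) / 2, where X is the halogen count and O/S are ignored.
    = (2·8 + 2 + 1 − 8 − 1) / 2 = 10 / 2 = 5.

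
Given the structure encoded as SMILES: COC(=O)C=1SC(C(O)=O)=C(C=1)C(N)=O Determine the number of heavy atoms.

Every atom symbol written in the SMILES (organic subset) is one heavy atom; implicit H are not written.
Heavy atoms by element → C:8, N:1, O:5, S:1.
Total: 15.

15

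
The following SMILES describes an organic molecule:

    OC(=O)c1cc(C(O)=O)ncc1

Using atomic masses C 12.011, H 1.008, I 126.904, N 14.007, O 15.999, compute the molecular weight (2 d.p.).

167.12 g/mol

First, the molecular formula is C7H5NO4 (counting implicit H from valence).
  C: 7 × 12.011 = 84.077
  H: 5 × 1.008 = 5.040
  N: 1 × 14.007 = 14.007
  O: 4 × 15.999 = 63.996
Sum: 7×12.011 + 5×1.008 + 1×14.007 + 4×15.999 = 167.120 → 167.12 g/mol.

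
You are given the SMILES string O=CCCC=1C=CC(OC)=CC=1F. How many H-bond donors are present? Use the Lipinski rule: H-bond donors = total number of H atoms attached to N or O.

Donors: find every N or O and count the H atoms it carries.
  atom 1 (O): bond orders sum to 2 → 0 H
  atom 9 (O): bond orders sum to 2 → 0 H
Lipinski HBD = 0.

0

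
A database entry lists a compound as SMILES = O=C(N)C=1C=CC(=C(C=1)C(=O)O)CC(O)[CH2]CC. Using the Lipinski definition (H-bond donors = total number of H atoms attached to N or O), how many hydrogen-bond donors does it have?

Donors: find every N or O and count the H atoms it carries.
  atom 1 (O): bond orders sum to 2 → 0 H
  atom 3 (N): bond orders sum to 1 → 2 H
  atom 11 (O): bond orders sum to 2 → 0 H
  atom 12 (O): bond orders sum to 1 → 1 H
  atom 15 (O): bond orders sum to 1 → 1 H
Lipinski HBD = 4.

4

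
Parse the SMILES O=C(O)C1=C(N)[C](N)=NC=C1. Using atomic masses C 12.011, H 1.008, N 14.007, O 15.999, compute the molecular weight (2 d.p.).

153.14 g/mol

First, the molecular formula is C6H7N3O2 (counting implicit H from valence).
  C: 6 × 12.011 = 72.066
  H: 7 × 1.008 = 7.056
  N: 3 × 14.007 = 42.021
  O: 2 × 15.999 = 31.998
Sum: 6×12.011 + 7×1.008 + 3×14.007 + 2×15.999 = 153.141 → 153.14 g/mol.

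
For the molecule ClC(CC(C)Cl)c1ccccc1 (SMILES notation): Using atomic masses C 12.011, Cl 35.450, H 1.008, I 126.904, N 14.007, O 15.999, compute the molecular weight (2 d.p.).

First, the molecular formula is C10H12Cl2 (counting implicit H from valence).
  C: 10 × 12.011 = 120.110
  Cl: 2 × 35.450 = 70.900
  H: 12 × 1.008 = 12.096
Sum: 10×12.011 + 2×35.450 + 12×1.008 = 203.106 → 203.11 g/mol.

203.11 g/mol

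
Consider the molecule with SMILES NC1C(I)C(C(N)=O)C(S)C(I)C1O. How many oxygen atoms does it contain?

Scan the SMILES for O atoms (remember two-letter symbols like Cl and Br are single atoms).
Oxygen count: 2.

2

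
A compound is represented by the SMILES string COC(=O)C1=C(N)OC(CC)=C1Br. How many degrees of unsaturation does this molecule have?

4

Degree of unsaturation = (number of rings) + (number of π bonds).
Ring closures in the SMILES: 1.
π bonds: 3 double bonds (each 1 DoU) → 3 DoU from unsaturation.
Total DoU = 1 + 3 = 4.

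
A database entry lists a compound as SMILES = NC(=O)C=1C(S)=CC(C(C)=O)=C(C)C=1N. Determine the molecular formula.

C10H12N2O2S

Walk through each heavy atom and fill implicit hydrogens from standard valence (C 4, N 3, O 2, S 2, halogen 1):
  atom 1: N, bond orders sum to 1 (valence 3) → 2 H
  atom 2: C, bond orders sum to 4 (valence 4) → 0 H
  atom 3: O, bond orders sum to 2 (valence 2) → 0 H
  atom 4: C, bond orders sum to 4 (valence 4) → 0 H
  atom 5: C, bond orders sum to 4 (valence 4) → 0 H
  atom 6: S, bond orders sum to 1 (valence 2) → 1 H
  atom 7: C, bond orders sum to 3 (valence 4) → 1 H
  atom 8: C, bond orders sum to 4 (valence 4) → 0 H
  atom 9: C, bond orders sum to 4 (valence 4) → 0 H
  atom 10: C, bond orders sum to 1 (valence 4) → 3 H
  atom 11: O, bond orders sum to 2 (valence 2) → 0 H
  atom 12: C, bond orders sum to 4 (valence 4) → 0 H
  atom 13: C, bond orders sum to 1 (valence 4) → 3 H
  atom 14: C, bond orders sum to 4 (valence 4) → 0 H
  atom 15: N, bond orders sum to 1 (valence 3) → 2 H
Totals → C:10, H:12, N:2, O:2, S:1.
In Hill order: C10H12N2O2S.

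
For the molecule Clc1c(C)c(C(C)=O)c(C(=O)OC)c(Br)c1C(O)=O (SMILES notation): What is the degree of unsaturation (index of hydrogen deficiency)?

7

Molecular formula: C12H10BrClO5.
DoU = (2C + 2 + N − H − X) / 2, where X is the halogen count and O/S are ignored.
    = (2·12 + 2 + 0 − 10 − 2) / 2 = 14 / 2 = 7.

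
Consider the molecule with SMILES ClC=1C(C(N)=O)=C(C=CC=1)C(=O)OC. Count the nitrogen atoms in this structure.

Scan the SMILES for N atoms (remember two-letter symbols like Cl and Br are single atoms).
Nitrogen count: 1.

1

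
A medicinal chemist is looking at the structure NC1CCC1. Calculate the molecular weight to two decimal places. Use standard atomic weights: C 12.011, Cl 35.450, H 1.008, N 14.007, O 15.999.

First, the molecular formula is C4H9N (counting implicit H from valence).
  C: 4 × 12.011 = 48.044
  H: 9 × 1.008 = 9.072
  N: 1 × 14.007 = 14.007
Sum: 4×12.011 + 9×1.008 + 1×14.007 = 71.123 → 71.12 g/mol.

71.12 g/mol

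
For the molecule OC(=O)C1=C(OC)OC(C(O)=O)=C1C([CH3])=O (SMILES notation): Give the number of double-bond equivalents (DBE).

6

Molecular formula: C9H8O7.
DoU = (2C + 2 + N − H − X) / 2, where X is the halogen count and O/S are ignored.
    = (2·9 + 2 + 0 − 8 − 0) / 2 = 12 / 2 = 6.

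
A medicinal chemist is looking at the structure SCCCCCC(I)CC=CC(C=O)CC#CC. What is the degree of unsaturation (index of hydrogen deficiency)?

Degree of unsaturation = (number of rings) + (number of π bonds).
Ring closures in the SMILES: 0.
π bonds: 2 double bonds (each 1 DoU), 1 triple bond (each 2 DoU) → 4 DoU from unsaturation.
Total DoU = 0 + 4 = 4.

4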